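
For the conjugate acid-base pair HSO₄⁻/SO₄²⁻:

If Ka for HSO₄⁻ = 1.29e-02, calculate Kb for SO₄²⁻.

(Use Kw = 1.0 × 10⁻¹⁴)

For a conjugate pair Ka × Kb = Kw, so Kb = Kw/Ka = 1.0 × 10⁻¹⁴ / 1.29e-02 = 7.75e-13.

K_b = 7.75e-13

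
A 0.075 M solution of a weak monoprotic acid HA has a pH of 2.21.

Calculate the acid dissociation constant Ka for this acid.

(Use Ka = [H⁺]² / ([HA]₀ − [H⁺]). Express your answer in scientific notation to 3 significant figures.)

[H⁺] = 10^(−pH) = 10^(−2.21) = 6.166e-03 M. For HA ⇌ H⁺ + A⁻, Ka = [H⁺][A⁻]/[HA] = [H⁺]² / ([HA]₀ − [H⁺]) = (6.166e-03)² / (0.075 − 6.166e-03) = 5.52e-04.

K_a = 5.52e-04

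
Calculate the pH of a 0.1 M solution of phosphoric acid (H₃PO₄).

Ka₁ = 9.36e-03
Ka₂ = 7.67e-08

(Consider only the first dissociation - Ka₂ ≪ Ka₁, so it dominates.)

First dissociation dominates. From Ka₁ = [H⁺][HA⁻]/[H₂A], x² + Ka₁·x − Ka₁·C = 0 with C = 0.1 M and Ka₁ = 9.36e-03. Solving: [H⁺] = (−Ka₁ + √(Ka₁² + 4·Ka₁·C)) / 2 = 2.6270e-02 M. pH = -log(2.6270e-02) = 1.58.

pH = 1.58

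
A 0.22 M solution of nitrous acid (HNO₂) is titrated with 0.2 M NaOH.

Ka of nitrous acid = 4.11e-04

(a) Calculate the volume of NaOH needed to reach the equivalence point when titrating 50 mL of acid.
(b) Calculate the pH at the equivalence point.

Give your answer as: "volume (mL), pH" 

moles acid = 0.22 × 50/1000 = 0.011 mol; V_base = moles/0.2 × 1000 = 55.0 mL. At equivalence only the conjugate base is present: [A⁻] = 0.011/0.105 = 1.0476e-01 M. Kb = Kw/Ka = 2.43e-11; [OH⁻] = √(Kb × [A⁻]) = 1.5965e-06; pOH = 5.80; pH = 14 - pOH = 8.20.

V = 55.0 mL, pH = 8.20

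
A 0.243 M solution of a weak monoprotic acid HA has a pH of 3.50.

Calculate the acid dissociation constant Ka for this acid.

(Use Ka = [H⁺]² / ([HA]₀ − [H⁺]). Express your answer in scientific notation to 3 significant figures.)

[H⁺] = 10^(−pH) = 10^(−3.50) = 3.162e-04 M. For HA ⇌ H⁺ + A⁻, Ka = [H⁺][A⁻]/[HA] = [H⁺]² / ([HA]₀ − [H⁺]) = (3.162e-04)² / (0.243 − 3.162e-04) = 4.12e-07.

K_a = 4.12e-07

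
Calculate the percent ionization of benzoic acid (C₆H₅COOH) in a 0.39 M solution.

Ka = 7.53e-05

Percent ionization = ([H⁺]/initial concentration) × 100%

Using Ka equilibrium: x² + Ka×x - Ka×C = 0. Solving: [H⁺] = 5.3816e-03. Percent = (5.3816e-03/0.39) × 100

Percent ionization = 1.38%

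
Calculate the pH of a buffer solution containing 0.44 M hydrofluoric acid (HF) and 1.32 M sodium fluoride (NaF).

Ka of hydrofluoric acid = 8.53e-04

pKa = -log(8.53e-04) = 3.07. pH = pKa + log([A⁻]/[HA]) = 3.07 + log(1.32/0.44)

pH = 3.55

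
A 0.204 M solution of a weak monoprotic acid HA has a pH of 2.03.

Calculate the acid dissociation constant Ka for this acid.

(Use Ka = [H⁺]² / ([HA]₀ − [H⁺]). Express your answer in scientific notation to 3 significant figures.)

[H⁺] = 10^(−pH) = 10^(−2.03) = 9.333e-03 M. For HA ⇌ H⁺ + A⁻, Ka = [H⁺][A⁻]/[HA] = [H⁺]² / ([HA]₀ − [H⁺]) = (9.333e-03)² / (0.204 − 9.333e-03) = 4.47e-04.

K_a = 4.47e-04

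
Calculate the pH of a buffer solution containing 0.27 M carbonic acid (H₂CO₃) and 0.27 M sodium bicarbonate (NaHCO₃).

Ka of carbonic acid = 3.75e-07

pKa = -log(3.75e-07) = 6.43. pH = pKa + log([A⁻]/[HA]) = 6.43 + log(0.27/0.27)

pH = 6.43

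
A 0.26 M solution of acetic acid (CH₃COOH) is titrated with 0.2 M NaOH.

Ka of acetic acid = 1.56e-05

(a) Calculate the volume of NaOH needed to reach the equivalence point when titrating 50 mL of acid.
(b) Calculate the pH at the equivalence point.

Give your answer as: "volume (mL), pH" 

moles acid = 0.26 × 50/1000 = 0.013 mol; V_base = moles/0.2 × 1000 = 65.0 mL. At equivalence only the conjugate base is present: [A⁻] = 0.013/0.115 = 1.1304e-01 M. Kb = Kw/Ka = 6.41e-10; [OH⁻] = √(Kb × [A⁻]) = 8.5126e-06; pOH = 5.07; pH = 14 - pOH = 8.93.

V = 65.0 mL, pH = 8.93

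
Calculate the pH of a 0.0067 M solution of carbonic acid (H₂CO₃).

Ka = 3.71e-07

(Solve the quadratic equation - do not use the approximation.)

x² + Ka×x - Ka×C = 0. Using quadratic formula: [H⁺] = 4.9672e-05

pH = 4.30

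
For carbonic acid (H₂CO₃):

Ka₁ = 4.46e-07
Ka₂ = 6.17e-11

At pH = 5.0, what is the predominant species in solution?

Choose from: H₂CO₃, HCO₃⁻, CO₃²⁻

pKa₁ = 6.35, pKa₂ = 10.21. For a polyprotic acid the predominant species crosses at each pKa: below pKa_n the protonated form dominates, above it the deprotonated form does. At pH = 5.0, the predominant species is H₂CO₃.

H₂CO₃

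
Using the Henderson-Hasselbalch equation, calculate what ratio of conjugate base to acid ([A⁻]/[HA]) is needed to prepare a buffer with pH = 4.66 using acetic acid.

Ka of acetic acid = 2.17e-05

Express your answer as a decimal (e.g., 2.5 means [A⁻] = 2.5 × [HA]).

pKa = -log(2.17e-05) = 4.6635. pH = pKa + log([A⁻]/[HA]), so log([A⁻]/[HA]) = pH − pKa = 4.66 − 4.6635 = -0.0035. [A⁻]/[HA] = 10^(-0.0035) = 0.992

[A⁻]/[HA] = 0.992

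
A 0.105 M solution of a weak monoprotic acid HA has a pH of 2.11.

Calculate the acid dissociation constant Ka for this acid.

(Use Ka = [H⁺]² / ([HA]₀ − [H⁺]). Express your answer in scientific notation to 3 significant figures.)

[H⁺] = 10^(−pH) = 10^(−2.11) = 7.762e-03 M. For HA ⇌ H⁺ + A⁻, Ka = [H⁺][A⁻]/[HA] = [H⁺]² / ([HA]₀ − [H⁺]) = (7.762e-03)² / (0.105 − 7.762e-03) = 6.20e-04.

K_a = 6.20e-04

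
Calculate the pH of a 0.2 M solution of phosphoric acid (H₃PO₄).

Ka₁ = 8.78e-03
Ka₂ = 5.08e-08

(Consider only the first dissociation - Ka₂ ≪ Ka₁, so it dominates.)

First dissociation dominates. From Ka₁ = [H⁺][HA⁻]/[H₂A], x² + Ka₁·x − Ka₁·C = 0 with C = 0.2 M and Ka₁ = 8.78e-03. Solving: [H⁺] = (−Ka₁ + √(Ka₁² + 4·Ka₁·C)) / 2 = 3.7744e-02 M. pH = -log(3.7744e-02) = 1.42.

pH = 1.42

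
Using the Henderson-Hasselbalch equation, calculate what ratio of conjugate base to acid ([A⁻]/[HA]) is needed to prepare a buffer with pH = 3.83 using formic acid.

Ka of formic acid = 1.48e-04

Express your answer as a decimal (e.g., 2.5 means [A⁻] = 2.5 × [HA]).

pKa = -log(1.48e-04) = 3.8297. pH = pKa + log([A⁻]/[HA]), so log([A⁻]/[HA]) = pH − pKa = 3.83 − 3.8297 = 0.0003. [A⁻]/[HA] = 10^(0.0003) = 1.00

[A⁻]/[HA] = 1.00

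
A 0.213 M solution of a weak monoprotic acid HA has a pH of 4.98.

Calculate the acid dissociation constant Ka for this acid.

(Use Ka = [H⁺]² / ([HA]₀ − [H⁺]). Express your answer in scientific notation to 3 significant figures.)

[H⁺] = 10^(−pH) = 10^(−4.98) = 1.047e-05 M. For HA ⇌ H⁺ + A⁻, Ka = [H⁺][A⁻]/[HA] = [H⁺]² / ([HA]₀ − [H⁺]) = (1.047e-05)² / (0.213 − 1.047e-05) = 5.15e-10.

K_a = 5.15e-10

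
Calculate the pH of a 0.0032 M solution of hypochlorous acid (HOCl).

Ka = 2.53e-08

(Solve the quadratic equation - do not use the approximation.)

x² + Ka×x - Ka×C = 0. Using quadratic formula: [H⁺] = 8.9851e-06

pH = 5.05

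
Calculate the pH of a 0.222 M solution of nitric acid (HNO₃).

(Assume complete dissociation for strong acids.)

[H⁺] = 0.222 M for strong acid. pH = -log[H⁺] = -log(0.222)

pH = 0.65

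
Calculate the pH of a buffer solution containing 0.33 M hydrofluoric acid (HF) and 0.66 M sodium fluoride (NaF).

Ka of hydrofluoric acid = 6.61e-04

pKa = -log(6.61e-04) = 3.18. pH = pKa + log([A⁻]/[HA]) = 3.18 + log(0.66/0.33)

pH = 3.48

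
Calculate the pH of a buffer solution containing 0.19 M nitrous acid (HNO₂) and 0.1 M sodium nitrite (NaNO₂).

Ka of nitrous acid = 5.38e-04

pKa = -log(5.38e-04) = 3.27. pH = pKa + log([A⁻]/[HA]) = 3.27 + log(0.1/0.19)

pH = 2.99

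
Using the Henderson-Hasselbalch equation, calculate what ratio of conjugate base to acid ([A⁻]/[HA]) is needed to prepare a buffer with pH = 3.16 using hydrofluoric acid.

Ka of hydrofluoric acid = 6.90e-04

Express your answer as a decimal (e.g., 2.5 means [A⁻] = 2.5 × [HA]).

pKa = -log(6.90e-04) = 3.1612. pH = pKa + log([A⁻]/[HA]), so log([A⁻]/[HA]) = pH − pKa = 3.16 − 3.1612 = -0.0012. [A⁻]/[HA] = 10^(-0.0012) = 0.997

[A⁻]/[HA] = 0.997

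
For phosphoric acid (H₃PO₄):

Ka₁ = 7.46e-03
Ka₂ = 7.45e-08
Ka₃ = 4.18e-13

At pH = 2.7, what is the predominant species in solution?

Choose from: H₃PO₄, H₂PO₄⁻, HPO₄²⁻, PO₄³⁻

pKa₁ = 2.13, pKa₂ = 7.13, pKa₃ = 12.38. For a polyprotic acid the predominant species crosses at each pKa: below pKa_n the protonated form dominates, above it the deprotonated form does. At pH = 2.7, the predominant species is H₂PO₄⁻.

H₂PO₄⁻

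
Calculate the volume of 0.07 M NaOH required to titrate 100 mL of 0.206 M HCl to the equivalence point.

At equivalence: moles acid = moles base. moles HCl = 0.206 × 100/1000 = 0.0206 mol. V_base = moles / 0.07 × 1000 = 294.3 mL.

V_{base} = 294.3 mL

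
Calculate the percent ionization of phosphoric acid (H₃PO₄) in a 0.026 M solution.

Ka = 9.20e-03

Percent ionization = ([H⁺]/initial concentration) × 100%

Using Ka equilibrium: x² + Ka×x - Ka×C = 0. Solving: [H⁺] = 1.1536e-02. Percent = (1.1536e-02/0.026) × 100

Percent ionization = 44.4%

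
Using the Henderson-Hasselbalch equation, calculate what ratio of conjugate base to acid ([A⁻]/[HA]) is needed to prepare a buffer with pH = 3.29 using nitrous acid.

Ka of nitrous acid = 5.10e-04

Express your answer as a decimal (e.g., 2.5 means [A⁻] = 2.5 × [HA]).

pKa = -log(5.10e-04) = 3.2924. pH = pKa + log([A⁻]/[HA]), so log([A⁻]/[HA]) = pH − pKa = 3.29 − 3.2924 = -0.0024. [A⁻]/[HA] = 10^(-0.0024) = 0.994

[A⁻]/[HA] = 0.994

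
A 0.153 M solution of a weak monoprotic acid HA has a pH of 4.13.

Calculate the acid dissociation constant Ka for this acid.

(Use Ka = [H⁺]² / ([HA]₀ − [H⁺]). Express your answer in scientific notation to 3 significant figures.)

[H⁺] = 10^(−pH) = 10^(−4.13) = 7.413e-05 M. For HA ⇌ H⁺ + A⁻, Ka = [H⁺][A⁻]/[HA] = [H⁺]² / ([HA]₀ − [H⁺]) = (7.413e-05)² / (0.153 − 7.413e-05) = 3.59e-08.

K_a = 3.59e-08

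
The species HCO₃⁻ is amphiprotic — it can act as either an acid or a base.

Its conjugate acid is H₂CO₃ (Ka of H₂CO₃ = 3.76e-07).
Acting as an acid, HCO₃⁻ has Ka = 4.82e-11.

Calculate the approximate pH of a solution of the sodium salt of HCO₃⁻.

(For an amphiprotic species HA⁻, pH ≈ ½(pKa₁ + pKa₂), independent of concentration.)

pKa₁ = -log(3.76e-07) = 6.42; pKa₂ = -log(4.82e-11) = 10.32. For an amphiprotic species, pH ≈ ½(pKa₁ + pKa₂) = ½(6.42 + 10.32) = 8.37.

pH = 8.37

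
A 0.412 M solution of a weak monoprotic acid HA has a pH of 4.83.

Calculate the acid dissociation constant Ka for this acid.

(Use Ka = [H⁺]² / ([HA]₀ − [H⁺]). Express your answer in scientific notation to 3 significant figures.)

[H⁺] = 10^(−pH) = 10^(−4.83) = 1.479e-05 M. For HA ⇌ H⁺ + A⁻, Ka = [H⁺][A⁻]/[HA] = [H⁺]² / ([HA]₀ − [H⁺]) = (1.479e-05)² / (0.412 − 1.479e-05) = 5.31e-10.

K_a = 5.31e-10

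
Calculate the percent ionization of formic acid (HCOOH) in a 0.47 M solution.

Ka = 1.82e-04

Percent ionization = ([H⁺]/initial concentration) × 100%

Using Ka equilibrium: x² + Ka×x - Ka×C = 0. Solving: [H⁺] = 9.1582e-03. Percent = (9.1582e-03/0.47) × 100

Percent ionization = 1.95%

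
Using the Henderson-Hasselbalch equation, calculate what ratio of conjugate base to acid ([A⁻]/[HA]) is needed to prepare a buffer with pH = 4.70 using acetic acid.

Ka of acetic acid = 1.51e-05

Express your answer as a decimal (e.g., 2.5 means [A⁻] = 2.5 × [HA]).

pKa = -log(1.51e-05) = 4.8210. pH = pKa + log([A⁻]/[HA]), so log([A⁻]/[HA]) = pH − pKa = 4.70 − 4.8210 = -0.1210. [A⁻]/[HA] = 10^(-0.1210) = 0.757

[A⁻]/[HA] = 0.757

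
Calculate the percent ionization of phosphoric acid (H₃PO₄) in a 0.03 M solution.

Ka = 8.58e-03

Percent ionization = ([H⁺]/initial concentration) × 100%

Using Ka equilibrium: x² + Ka×x - Ka×C = 0. Solving: [H⁺] = 1.2317e-02. Percent = (1.2317e-02/0.03) × 100

Percent ionization = 41.1%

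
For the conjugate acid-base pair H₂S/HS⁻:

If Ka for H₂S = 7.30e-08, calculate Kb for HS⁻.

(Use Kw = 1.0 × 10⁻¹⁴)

For a conjugate pair Ka × Kb = Kw, so Kb = Kw/Ka = 1.0 × 10⁻¹⁴ / 7.30e-08 = 1.37e-07.

K_b = 1.37e-07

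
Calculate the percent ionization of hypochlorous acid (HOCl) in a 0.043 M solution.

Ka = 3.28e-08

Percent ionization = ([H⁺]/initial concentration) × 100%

Using Ka equilibrium: x² + Ka×x - Ka×C = 0. Solving: [H⁺] = 3.7539e-05. Percent = (3.7539e-05/0.043) × 100

Percent ionization = 0.0873%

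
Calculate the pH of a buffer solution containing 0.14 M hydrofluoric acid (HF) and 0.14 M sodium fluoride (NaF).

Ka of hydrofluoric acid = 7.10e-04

pKa = -log(7.10e-04) = 3.15. pH = pKa + log([A⁻]/[HA]) = 3.15 + log(0.14/0.14)

pH = 3.15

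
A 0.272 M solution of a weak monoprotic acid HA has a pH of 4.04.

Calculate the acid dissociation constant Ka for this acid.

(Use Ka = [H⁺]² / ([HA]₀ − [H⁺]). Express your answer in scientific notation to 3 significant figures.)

[H⁺] = 10^(−pH) = 10^(−4.04) = 9.120e-05 M. For HA ⇌ H⁺ + A⁻, Ka = [H⁺][A⁻]/[HA] = [H⁺]² / ([HA]₀ − [H⁺]) = (9.120e-05)² / (0.272 − 9.120e-05) = 3.06e-08.

K_a = 3.06e-08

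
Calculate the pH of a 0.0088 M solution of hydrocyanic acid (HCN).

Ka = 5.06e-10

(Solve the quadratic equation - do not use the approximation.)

x² + Ka×x - Ka×C = 0. Using quadratic formula: [H⁺] = 2.1099e-06

pH = 5.68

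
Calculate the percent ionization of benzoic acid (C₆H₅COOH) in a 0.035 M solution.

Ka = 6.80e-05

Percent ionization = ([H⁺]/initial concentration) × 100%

Using Ka equilibrium: x² + Ka×x - Ka×C = 0. Solving: [H⁺] = 1.5091e-03. Percent = (1.5091e-03/0.035) × 100

Percent ionization = 4.31%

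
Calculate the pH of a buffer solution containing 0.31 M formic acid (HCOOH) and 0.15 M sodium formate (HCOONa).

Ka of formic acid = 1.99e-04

pKa = -log(1.99e-04) = 3.70. pH = pKa + log([A⁻]/[HA]) = 3.70 + log(0.15/0.31)

pH = 3.39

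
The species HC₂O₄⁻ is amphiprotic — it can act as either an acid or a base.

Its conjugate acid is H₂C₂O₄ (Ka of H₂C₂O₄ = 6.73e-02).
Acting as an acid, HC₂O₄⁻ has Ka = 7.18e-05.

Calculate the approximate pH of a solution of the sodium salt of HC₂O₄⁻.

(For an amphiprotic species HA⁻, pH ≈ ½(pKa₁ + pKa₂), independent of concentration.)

pKa₁ = -log(6.73e-02) = 1.17; pKa₂ = -log(7.18e-05) = 4.14. For an amphiprotic species, pH ≈ ½(pKa₁ + pKa₂) = ½(1.17 + 4.14) = 2.66.

pH = 2.66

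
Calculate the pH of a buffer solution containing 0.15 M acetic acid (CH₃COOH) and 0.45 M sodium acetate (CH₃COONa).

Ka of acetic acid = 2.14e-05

pKa = -log(2.14e-05) = 4.67. pH = pKa + log([A⁻]/[HA]) = 4.67 + log(0.45/0.15)

pH = 5.15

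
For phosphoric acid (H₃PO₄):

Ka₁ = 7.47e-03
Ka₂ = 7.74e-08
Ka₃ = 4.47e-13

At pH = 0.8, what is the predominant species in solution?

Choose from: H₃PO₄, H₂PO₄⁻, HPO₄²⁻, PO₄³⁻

pKa₁ = 2.13, pKa₂ = 7.11, pKa₃ = 12.35. For a polyprotic acid the predominant species crosses at each pKa: below pKa_n the protonated form dominates, above it the deprotonated form does. At pH = 0.8, the predominant species is H₃PO₄.

H₃PO₄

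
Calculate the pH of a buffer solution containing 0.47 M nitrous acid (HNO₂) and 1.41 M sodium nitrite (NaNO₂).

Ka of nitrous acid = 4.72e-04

pKa = -log(4.72e-04) = 3.33. pH = pKa + log([A⁻]/[HA]) = 3.33 + log(1.41/0.47)

pH = 3.80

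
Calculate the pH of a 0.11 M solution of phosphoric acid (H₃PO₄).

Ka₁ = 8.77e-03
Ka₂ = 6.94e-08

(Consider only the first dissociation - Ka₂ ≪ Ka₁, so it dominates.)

First dissociation dominates. From Ka₁ = [H⁺][HA⁻]/[H₂A], x² + Ka₁·x − Ka₁·C = 0 with C = 0.11 M and Ka₁ = 8.77e-03. Solving: [H⁺] = (−Ka₁ + √(Ka₁² + 4·Ka₁·C)) / 2 = 2.6983e-02 M. pH = -log(2.6983e-02) = 1.57.

pH = 1.57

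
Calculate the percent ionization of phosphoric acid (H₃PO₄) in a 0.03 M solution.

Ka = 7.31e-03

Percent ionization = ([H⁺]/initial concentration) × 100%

Using Ka equilibrium: x² + Ka×x - Ka×C = 0. Solving: [H⁺] = 1.1598e-02. Percent = (1.1598e-02/0.03) × 100

Percent ionization = 38.7%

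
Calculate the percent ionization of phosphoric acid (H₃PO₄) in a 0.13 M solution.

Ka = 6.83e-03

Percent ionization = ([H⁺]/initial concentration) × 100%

Using Ka equilibrium: x² + Ka×x - Ka×C = 0. Solving: [H⁺] = 2.6578e-02. Percent = (2.6578e-02/0.13) × 100

Percent ionization = 20.4%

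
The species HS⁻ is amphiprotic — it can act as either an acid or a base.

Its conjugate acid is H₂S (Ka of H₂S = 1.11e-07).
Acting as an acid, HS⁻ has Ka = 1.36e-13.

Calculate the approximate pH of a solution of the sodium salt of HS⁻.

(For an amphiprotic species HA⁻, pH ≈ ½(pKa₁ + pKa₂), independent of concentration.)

pKa₁ = -log(1.11e-07) = 6.95; pKa₂ = -log(1.36e-13) = 12.87. For an amphiprotic species, pH ≈ ½(pKa₁ + pKa₂) = ½(6.95 + 12.87) = 9.91.

pH = 9.91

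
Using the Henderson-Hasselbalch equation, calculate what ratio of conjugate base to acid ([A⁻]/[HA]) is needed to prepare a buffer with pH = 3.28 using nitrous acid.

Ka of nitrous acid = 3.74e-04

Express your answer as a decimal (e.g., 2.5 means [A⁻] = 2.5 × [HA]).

pKa = -log(3.74e-04) = 3.4271. pH = pKa + log([A⁻]/[HA]), so log([A⁻]/[HA]) = pH − pKa = 3.28 − 3.4271 = -0.1471. [A⁻]/[HA] = 10^(-0.1471) = 0.713

[A⁻]/[HA] = 0.713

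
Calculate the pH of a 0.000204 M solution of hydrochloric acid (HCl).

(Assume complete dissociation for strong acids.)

[H⁺] = 0.000204 M for strong acid. pH = -log[H⁺] = -log(0.000204)

pH = 3.69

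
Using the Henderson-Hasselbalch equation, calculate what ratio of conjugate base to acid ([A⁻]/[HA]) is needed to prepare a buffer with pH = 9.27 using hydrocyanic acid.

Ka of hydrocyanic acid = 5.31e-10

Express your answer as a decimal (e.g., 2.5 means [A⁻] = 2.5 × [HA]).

pKa = -log(5.31e-10) = 9.2749. pH = pKa + log([A⁻]/[HA]), so log([A⁻]/[HA]) = pH − pKa = 9.27 − 9.2749 = -0.0049. [A⁻]/[HA] = 10^(-0.0049) = 0.989

[A⁻]/[HA] = 0.989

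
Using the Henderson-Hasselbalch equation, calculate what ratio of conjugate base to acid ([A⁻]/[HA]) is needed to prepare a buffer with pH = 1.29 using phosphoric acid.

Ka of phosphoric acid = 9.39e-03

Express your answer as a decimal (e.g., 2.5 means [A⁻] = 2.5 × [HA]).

pKa = -log(9.39e-03) = 2.0273. pH = pKa + log([A⁻]/[HA]), so log([A⁻]/[HA]) = pH − pKa = 1.29 − 2.0273 = -0.7373. [A⁻]/[HA] = 10^(-0.7373) = 0.183

[A⁻]/[HA] = 0.183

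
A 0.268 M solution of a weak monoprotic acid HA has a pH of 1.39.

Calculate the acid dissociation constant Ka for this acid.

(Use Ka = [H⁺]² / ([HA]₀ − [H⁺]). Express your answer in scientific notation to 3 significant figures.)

[H⁺] = 10^(−pH) = 10^(−1.39) = 4.074e-02 M. For HA ⇌ H⁺ + A⁻, Ka = [H⁺][A⁻]/[HA] = [H⁺]² / ([HA]₀ − [H⁺]) = (4.074e-02)² / (0.268 − 4.074e-02) = 7.30e-03.

K_a = 7.30e-03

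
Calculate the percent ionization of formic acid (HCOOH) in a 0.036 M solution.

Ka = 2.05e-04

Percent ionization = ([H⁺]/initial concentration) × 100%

Using Ka equilibrium: x² + Ka×x - Ka×C = 0. Solving: [H⁺] = 2.6160e-03. Percent = (2.6160e-03/0.036) × 100

Percent ionization = 7.27%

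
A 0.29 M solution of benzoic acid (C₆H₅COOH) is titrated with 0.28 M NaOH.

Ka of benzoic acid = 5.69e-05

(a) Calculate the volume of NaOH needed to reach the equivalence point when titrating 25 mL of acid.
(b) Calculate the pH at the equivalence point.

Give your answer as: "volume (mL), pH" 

moles acid = 0.29 × 25/1000 = 0.00725 mol; V_base = moles/0.28 × 1000 = 25.9 mL. At equivalence only the conjugate base is present: [A⁻] = 0.00725/0.051 = 1.4246e-01 M. Kb = Kw/Ka = 1.76e-10; [OH⁻] = √(Kb × [A⁻]) = 5.0036e-06; pOH = 5.30; pH = 14 - pOH = 8.70.

V = 25.9 mL, pH = 8.70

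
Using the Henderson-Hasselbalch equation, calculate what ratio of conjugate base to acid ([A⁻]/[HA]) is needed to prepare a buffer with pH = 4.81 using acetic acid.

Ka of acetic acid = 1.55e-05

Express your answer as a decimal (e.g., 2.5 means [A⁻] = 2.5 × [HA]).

pKa = -log(1.55e-05) = 4.8097. pH = pKa + log([A⁻]/[HA]), so log([A⁻]/[HA]) = pH − pKa = 4.81 − 4.8097 = 0.0003. [A⁻]/[HA] = 10^(0.0003) = 1.00

[A⁻]/[HA] = 1.00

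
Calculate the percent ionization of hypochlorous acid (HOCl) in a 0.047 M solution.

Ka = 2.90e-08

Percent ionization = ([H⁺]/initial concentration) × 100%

Using Ka equilibrium: x² + Ka×x - Ka×C = 0. Solving: [H⁺] = 3.6904e-05. Percent = (3.6904e-05/0.047) × 100

Percent ionization = 0.0785%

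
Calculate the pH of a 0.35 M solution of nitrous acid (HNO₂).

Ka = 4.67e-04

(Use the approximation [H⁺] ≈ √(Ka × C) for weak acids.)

[H⁺] = √(Ka × C) = √(4.67e-04 × 0.35) = 1.2785e-02. pH = -log(1.2785e-02)

pH = 1.89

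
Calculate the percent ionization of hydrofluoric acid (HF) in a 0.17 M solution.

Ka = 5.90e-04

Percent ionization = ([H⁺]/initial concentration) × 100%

Using Ka equilibrium: x² + Ka×x - Ka×C = 0. Solving: [H⁺] = 9.7243e-03. Percent = (9.7243e-03/0.17) × 100

Percent ionization = 5.72%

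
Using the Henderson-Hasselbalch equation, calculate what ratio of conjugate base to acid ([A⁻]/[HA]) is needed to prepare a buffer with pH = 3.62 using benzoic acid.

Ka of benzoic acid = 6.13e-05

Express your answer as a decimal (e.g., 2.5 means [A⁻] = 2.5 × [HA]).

pKa = -log(6.13e-05) = 4.2125. pH = pKa + log([A⁻]/[HA]), so log([A⁻]/[HA]) = pH − pKa = 3.62 − 4.2125 = -0.5925. [A⁻]/[HA] = 10^(-0.5925) = 0.256

[A⁻]/[HA] = 0.256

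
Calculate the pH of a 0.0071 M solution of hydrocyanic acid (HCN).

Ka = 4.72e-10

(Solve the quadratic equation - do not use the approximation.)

x² + Ka×x - Ka×C = 0. Using quadratic formula: [H⁺] = 1.8304e-06

pH = 5.74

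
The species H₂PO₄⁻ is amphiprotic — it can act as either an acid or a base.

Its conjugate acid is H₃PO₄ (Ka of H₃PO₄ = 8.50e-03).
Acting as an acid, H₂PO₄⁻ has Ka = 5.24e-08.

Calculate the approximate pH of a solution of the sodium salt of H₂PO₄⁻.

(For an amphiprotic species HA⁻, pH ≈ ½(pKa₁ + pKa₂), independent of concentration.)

pKa₁ = -log(8.50e-03) = 2.07; pKa₂ = -log(5.24e-08) = 7.28. For an amphiprotic species, pH ≈ ½(pKa₁ + pKa₂) = ½(2.07 + 7.28) = 4.68.

pH = 4.68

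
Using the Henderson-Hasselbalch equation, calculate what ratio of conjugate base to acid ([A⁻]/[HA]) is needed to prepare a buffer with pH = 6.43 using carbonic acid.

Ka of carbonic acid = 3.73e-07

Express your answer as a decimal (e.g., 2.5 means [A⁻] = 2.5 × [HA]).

pKa = -log(3.73e-07) = 6.4283. pH = pKa + log([A⁻]/[HA]), so log([A⁻]/[HA]) = pH − pKa = 6.43 − 6.4283 = 0.0017. [A⁻]/[HA] = 10^(0.0017) = 1.00

[A⁻]/[HA] = 1.00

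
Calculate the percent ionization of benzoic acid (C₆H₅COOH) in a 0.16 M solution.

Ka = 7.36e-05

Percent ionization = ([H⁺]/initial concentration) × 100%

Using Ka equilibrium: x² + Ka×x - Ka×C = 0. Solving: [H⁺] = 3.3950e-03. Percent = (3.3950e-03/0.16) × 100

Percent ionization = 2.12%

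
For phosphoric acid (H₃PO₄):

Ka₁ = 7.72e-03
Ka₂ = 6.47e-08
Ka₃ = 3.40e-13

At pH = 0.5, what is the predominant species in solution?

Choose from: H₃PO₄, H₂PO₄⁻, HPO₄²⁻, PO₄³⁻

pKa₁ = 2.11, pKa₂ = 7.19, pKa₃ = 12.47. For a polyprotic acid the predominant species crosses at each pKa: below pKa_n the protonated form dominates, above it the deprotonated form does. At pH = 0.5, the predominant species is H₃PO₄.

H₃PO₄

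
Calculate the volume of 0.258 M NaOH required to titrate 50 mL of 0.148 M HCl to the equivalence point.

At equivalence: moles acid = moles base. moles HCl = 0.148 × 50/1000 = 0.0074 mol. V_base = moles / 0.258 × 1000 = 28.7 mL.

V_{base} = 28.7 mL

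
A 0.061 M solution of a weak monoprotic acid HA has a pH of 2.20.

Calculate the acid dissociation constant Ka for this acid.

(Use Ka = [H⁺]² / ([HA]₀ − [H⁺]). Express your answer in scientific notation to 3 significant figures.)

[H⁺] = 10^(−pH) = 10^(−2.20) = 6.310e-03 M. For HA ⇌ H⁺ + A⁻, Ka = [H⁺][A⁻]/[HA] = [H⁺]² / ([HA]₀ − [H⁺]) = (6.310e-03)² / (0.061 − 6.310e-03) = 7.28e-04.

K_a = 7.28e-04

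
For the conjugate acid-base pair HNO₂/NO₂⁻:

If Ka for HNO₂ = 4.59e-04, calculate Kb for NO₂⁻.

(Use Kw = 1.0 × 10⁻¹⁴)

For a conjugate pair Ka × Kb = Kw, so Kb = Kw/Ka = 1.0 × 10⁻¹⁴ / 4.59e-04 = 2.18e-11.

K_b = 2.18e-11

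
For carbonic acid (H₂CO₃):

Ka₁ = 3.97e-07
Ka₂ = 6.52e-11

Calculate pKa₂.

pKa₂ = -log(Ka₂) = -log(6.52e-11) = 10.19.

pK_{a2} = 10.19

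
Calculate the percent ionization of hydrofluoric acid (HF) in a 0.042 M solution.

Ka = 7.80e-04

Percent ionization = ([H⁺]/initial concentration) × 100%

Using Ka equilibrium: x² + Ka×x - Ka×C = 0. Solving: [H⁺] = 5.3469e-03. Percent = (5.3469e-03/0.042) × 100

Percent ionization = 12.7%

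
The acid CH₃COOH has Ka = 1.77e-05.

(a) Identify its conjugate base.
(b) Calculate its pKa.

(a) The conjugate base is formed by removing one H⁺ from CH₃COOH, giving CH₃COO⁻. (b) pKa = -log(Ka) = -log(1.77e-05) = 4.75.

Conjugate base: CH₃COO⁻; pK_a = 4.75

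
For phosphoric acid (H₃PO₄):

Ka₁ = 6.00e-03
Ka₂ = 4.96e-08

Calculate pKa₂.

pKa₂ = -log(Ka₂) = -log(4.96e-08) = 7.30.

pK_{a2} = 7.30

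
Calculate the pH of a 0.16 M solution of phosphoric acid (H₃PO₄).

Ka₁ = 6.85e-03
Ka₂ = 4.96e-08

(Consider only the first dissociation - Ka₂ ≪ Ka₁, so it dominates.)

First dissociation dominates. From Ka₁ = [H⁺][HA⁻]/[H₂A], x² + Ka₁·x − Ka₁·C = 0 with C = 0.16 M and Ka₁ = 6.85e-03. Solving: [H⁺] = (−Ka₁ + √(Ka₁² + 4·Ka₁·C)) / 2 = 2.9858e-02 M. pH = -log(2.9858e-02) = 1.52.

pH = 1.52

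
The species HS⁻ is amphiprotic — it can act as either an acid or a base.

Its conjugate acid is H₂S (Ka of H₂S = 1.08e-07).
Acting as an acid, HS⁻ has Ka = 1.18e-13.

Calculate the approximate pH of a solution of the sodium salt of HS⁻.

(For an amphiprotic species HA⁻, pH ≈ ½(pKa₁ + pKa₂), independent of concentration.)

pKa₁ = -log(1.08e-07) = 6.97; pKa₂ = -log(1.18e-13) = 12.93. For an amphiprotic species, pH ≈ ½(pKa₁ + pKa₂) = ½(6.97 + 12.93) = 9.95.

pH = 9.95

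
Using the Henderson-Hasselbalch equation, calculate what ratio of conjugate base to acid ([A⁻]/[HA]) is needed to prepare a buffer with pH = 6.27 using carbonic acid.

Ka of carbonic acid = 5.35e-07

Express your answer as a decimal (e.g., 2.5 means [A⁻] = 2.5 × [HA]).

pKa = -log(5.35e-07) = 6.2716. pH = pKa + log([A⁻]/[HA]), so log([A⁻]/[HA]) = pH − pKa = 6.27 − 6.2716 = -0.0016. [A⁻]/[HA] = 10^(-0.0016) = 0.996

[A⁻]/[HA] = 0.996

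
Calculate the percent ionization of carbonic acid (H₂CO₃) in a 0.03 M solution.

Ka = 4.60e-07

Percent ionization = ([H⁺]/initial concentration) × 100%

Using Ka equilibrium: x² + Ka×x - Ka×C = 0. Solving: [H⁺] = 1.1724e-04. Percent = (1.1724e-04/0.03) × 100

Percent ionization = 0.391%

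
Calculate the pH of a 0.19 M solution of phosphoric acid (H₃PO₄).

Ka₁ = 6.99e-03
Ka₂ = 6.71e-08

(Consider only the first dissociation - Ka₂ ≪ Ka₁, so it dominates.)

First dissociation dominates. From Ka₁ = [H⁺][HA⁻]/[H₂A], x² + Ka₁·x − Ka₁·C = 0 with C = 0.19 M and Ka₁ = 6.99e-03. Solving: [H⁺] = (−Ka₁ + √(Ka₁² + 4·Ka₁·C)) / 2 = 3.3115e-02 M. pH = -log(3.3115e-02) = 1.48.

pH = 1.48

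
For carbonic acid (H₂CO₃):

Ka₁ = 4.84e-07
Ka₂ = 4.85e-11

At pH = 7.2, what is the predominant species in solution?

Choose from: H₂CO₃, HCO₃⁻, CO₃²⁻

pKa₁ = 6.32, pKa₂ = 10.31. For a polyprotic acid the predominant species crosses at each pKa: below pKa_n the protonated form dominates, above it the deprotonated form does. At pH = 7.2, the predominant species is HCO₃⁻.

HCO₃⁻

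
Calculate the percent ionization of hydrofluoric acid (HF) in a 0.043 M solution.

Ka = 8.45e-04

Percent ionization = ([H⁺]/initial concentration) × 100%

Using Ka equilibrium: x² + Ka×x - Ka×C = 0. Solving: [H⁺] = 5.6201e-03. Percent = (5.6201e-03/0.043) × 100

Percent ionization = 13.1%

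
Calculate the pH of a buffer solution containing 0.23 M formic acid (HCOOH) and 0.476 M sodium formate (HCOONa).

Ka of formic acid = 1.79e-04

pKa = -log(1.79e-04) = 3.75. pH = pKa + log([A⁻]/[HA]) = 3.75 + log(0.476/0.23)

pH = 4.06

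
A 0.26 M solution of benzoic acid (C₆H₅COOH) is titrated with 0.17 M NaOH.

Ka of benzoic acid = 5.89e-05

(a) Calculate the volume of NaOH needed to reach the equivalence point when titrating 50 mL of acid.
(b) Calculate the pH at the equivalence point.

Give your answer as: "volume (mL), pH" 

moles acid = 0.26 × 50/1000 = 0.013 mol; V_base = moles/0.17 × 1000 = 76.5 mL. At equivalence only the conjugate base is present: [A⁻] = 0.013/0.126 = 1.0279e-01 M. Kb = Kw/Ka = 1.70e-10; [OH⁻] = √(Kb × [A⁻]) = 4.1775e-06; pOH = 5.38; pH = 14 - pOH = 8.62.

V = 76.5 mL, pH = 8.62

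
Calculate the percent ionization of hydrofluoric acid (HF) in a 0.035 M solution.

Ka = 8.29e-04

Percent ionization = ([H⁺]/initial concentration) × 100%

Using Ka equilibrium: x² + Ka×x - Ka×C = 0. Solving: [H⁺] = 4.9880e-03. Percent = (4.9880e-03/0.035) × 100

Percent ionization = 14.3%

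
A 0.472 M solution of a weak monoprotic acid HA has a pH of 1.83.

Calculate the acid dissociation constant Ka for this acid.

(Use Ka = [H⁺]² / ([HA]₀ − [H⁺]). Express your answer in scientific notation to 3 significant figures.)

[H⁺] = 10^(−pH) = 10^(−1.83) = 1.479e-02 M. For HA ⇌ H⁺ + A⁻, Ka = [H⁺][A⁻]/[HA] = [H⁺]² / ([HA]₀ − [H⁺]) = (1.479e-02)² / (0.472 − 1.479e-02) = 4.79e-04.

K_a = 4.79e-04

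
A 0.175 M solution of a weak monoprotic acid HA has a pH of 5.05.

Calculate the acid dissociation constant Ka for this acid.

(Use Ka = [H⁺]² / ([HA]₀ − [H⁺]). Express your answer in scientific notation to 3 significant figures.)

[H⁺] = 10^(−pH) = 10^(−5.05) = 8.913e-06 M. For HA ⇌ H⁺ + A⁻, Ka = [H⁺][A⁻]/[HA] = [H⁺]² / ([HA]₀ − [H⁺]) = (8.913e-06)² / (0.175 − 8.913e-06) = 4.54e-10.

K_a = 4.54e-10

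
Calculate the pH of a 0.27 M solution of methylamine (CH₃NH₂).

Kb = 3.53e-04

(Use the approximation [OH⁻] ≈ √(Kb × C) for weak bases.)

[OH⁻] = √(Kb × C) = √(3.53e-04 × 0.27) = 9.7627e-03. pOH = 2.01, pH = 14 - pOH

pH = 11.99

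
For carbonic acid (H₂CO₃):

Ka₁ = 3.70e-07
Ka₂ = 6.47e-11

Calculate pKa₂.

pKa₂ = -log(Ka₂) = -log(6.47e-11) = 10.19.

pK_{a2} = 10.19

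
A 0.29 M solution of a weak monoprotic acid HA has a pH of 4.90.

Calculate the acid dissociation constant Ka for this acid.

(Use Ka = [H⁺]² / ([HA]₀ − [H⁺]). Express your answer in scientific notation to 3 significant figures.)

[H⁺] = 10^(−pH) = 10^(−4.90) = 1.259e-05 M. For HA ⇌ H⁺ + A⁻, Ka = [H⁺][A⁻]/[HA] = [H⁺]² / ([HA]₀ − [H⁺]) = (1.259e-05)² / (0.29 − 1.259e-05) = 5.47e-10.

K_a = 5.47e-10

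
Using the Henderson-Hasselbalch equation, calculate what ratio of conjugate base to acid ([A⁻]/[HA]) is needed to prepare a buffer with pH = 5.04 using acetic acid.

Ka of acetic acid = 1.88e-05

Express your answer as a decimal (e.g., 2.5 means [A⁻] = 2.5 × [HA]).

pKa = -log(1.88e-05) = 4.7258. pH = pKa + log([A⁻]/[HA]), so log([A⁻]/[HA]) = pH − pKa = 5.04 − 4.7258 = 0.3142. [A⁻]/[HA] = 10^(0.3142) = 2.06

[A⁻]/[HA] = 2.06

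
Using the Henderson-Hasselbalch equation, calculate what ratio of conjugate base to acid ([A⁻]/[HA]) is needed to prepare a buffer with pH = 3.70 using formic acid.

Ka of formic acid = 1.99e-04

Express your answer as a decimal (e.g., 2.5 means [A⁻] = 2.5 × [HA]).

pKa = -log(1.99e-04) = 3.7011. pH = pKa + log([A⁻]/[HA]), so log([A⁻]/[HA]) = pH − pKa = 3.70 − 3.7011 = -0.0011. [A⁻]/[HA] = 10^(-0.0011) = 0.997

[A⁻]/[HA] = 0.997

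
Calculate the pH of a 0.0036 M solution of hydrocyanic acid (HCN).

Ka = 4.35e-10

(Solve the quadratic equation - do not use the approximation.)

x² + Ka×x - Ka×C = 0. Using quadratic formula: [H⁺] = 1.2512e-06

pH = 5.90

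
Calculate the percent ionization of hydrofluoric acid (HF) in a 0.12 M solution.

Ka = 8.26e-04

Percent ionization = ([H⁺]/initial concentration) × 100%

Using Ka equilibrium: x² + Ka×x - Ka×C = 0. Solving: [H⁺] = 9.5515e-03. Percent = (9.5515e-03/0.12) × 100

Percent ionization = 7.96%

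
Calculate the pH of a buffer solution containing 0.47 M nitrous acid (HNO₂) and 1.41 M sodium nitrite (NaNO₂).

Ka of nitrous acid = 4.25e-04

pKa = -log(4.25e-04) = 3.37. pH = pKa + log([A⁻]/[HA]) = 3.37 + log(1.41/0.47)

pH = 3.85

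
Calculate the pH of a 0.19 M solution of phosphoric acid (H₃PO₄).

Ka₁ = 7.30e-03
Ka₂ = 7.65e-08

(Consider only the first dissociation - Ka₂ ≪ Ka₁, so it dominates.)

First dissociation dominates. From Ka₁ = [H⁺][HA⁻]/[H₂A], x² + Ka₁·x − Ka₁·C = 0 with C = 0.19 M and Ka₁ = 7.30e-03. Solving: [H⁺] = (−Ka₁ + √(Ka₁² + 4·Ka₁·C)) / 2 = 3.3771e-02 M. pH = -log(3.3771e-02) = 1.47.

pH = 1.47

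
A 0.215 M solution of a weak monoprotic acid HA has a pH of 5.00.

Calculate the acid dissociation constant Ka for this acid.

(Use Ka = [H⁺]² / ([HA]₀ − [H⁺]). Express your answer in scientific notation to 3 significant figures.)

[H⁺] = 10^(−pH) = 10^(−5.00) = 1.000e-05 M. For HA ⇌ H⁺ + A⁻, Ka = [H⁺][A⁻]/[HA] = [H⁺]² / ([HA]₀ − [H⁺]) = (1.000e-05)² / (0.215 − 1.000e-05) = 4.65e-10.

K_a = 4.65e-10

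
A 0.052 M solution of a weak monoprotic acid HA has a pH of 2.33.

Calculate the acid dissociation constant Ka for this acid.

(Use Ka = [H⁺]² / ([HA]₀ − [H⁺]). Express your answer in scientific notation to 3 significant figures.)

[H⁺] = 10^(−pH) = 10^(−2.33) = 4.677e-03 M. For HA ⇌ H⁺ + A⁻, Ka = [H⁺][A⁻]/[HA] = [H⁺]² / ([HA]₀ − [H⁺]) = (4.677e-03)² / (0.052 − 4.677e-03) = 4.62e-04.

K_a = 4.62e-04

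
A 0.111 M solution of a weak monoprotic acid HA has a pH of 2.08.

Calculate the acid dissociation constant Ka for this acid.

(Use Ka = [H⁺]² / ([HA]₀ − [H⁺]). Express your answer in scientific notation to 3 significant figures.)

[H⁺] = 10^(−pH) = 10^(−2.08) = 8.318e-03 M. For HA ⇌ H⁺ + A⁻, Ka = [H⁺][A⁻]/[HA] = [H⁺]² / ([HA]₀ − [H⁺]) = (8.318e-03)² / (0.111 − 8.318e-03) = 6.74e-04.

K_a = 6.74e-04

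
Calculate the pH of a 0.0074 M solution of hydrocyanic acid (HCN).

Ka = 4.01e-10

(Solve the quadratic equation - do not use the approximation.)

x² + Ka×x - Ka×C = 0. Using quadratic formula: [H⁺] = 1.7224e-06

pH = 5.76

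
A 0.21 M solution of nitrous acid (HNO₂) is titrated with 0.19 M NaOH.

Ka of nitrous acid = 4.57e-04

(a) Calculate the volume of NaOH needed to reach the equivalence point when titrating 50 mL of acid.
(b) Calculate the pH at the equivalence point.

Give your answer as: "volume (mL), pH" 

moles acid = 0.21 × 50/1000 = 0.0105 mol; V_base = moles/0.19 × 1000 = 55.3 mL. At equivalence only the conjugate base is present: [A⁻] = 0.0105/0.105 = 9.9750e-02 M. Kb = Kw/Ka = 2.19e-11; [OH⁻] = √(Kb × [A⁻]) = 1.4774e-06; pOH = 5.83; pH = 14 - pOH = 8.17.

V = 55.3 mL, pH = 8.17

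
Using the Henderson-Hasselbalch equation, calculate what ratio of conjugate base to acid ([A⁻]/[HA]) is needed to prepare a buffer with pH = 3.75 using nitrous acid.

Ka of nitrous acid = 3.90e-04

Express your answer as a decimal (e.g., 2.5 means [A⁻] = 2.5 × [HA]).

pKa = -log(3.90e-04) = 3.4089. pH = pKa + log([A⁻]/[HA]), so log([A⁻]/[HA]) = pH − pKa = 3.75 − 3.4089 = 0.3411. [A⁻]/[HA] = 10^(0.3411) = 2.19

[A⁻]/[HA] = 2.19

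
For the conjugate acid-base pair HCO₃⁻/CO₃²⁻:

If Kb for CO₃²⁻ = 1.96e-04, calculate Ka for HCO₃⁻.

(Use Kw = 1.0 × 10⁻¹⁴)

For a conjugate pair Ka × Kb = Kw, so Ka = Kw/Kb = 1.0 × 10⁻¹⁴ / 1.96e-04 = 5.10e-11.

K_a = 5.10e-11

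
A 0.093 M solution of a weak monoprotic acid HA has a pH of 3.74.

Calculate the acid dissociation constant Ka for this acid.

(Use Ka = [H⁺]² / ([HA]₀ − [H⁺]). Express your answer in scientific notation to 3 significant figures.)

[H⁺] = 10^(−pH) = 10^(−3.74) = 1.820e-04 M. For HA ⇌ H⁺ + A⁻, Ka = [H⁺][A⁻]/[HA] = [H⁺]² / ([HA]₀ − [H⁺]) = (1.820e-04)² / (0.093 − 1.820e-04) = 3.57e-07.

K_a = 3.57e-07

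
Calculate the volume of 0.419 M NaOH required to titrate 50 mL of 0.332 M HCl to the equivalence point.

At equivalence: moles acid = moles base. moles HCl = 0.332 × 50/1000 = 0.0166 mol. V_base = moles / 0.419 × 1000 = 39.6 mL.

V_{base} = 39.6 mL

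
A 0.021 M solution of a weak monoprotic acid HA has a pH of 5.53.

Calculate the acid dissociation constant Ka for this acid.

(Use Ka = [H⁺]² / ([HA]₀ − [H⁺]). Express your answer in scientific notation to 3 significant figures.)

[H⁺] = 10^(−pH) = 10^(−5.53) = 2.951e-06 M. For HA ⇌ H⁺ + A⁻, Ka = [H⁺][A⁻]/[HA] = [H⁺]² / ([HA]₀ − [H⁺]) = (2.951e-06)² / (0.021 − 2.951e-06) = 4.15e-10.

K_a = 4.15e-10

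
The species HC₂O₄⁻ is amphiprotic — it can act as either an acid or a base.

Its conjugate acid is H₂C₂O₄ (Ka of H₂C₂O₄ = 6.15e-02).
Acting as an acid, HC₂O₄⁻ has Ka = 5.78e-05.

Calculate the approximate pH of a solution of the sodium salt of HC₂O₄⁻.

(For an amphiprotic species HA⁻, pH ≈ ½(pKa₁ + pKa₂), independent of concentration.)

pKa₁ = -log(6.15e-02) = 1.21; pKa₂ = -log(5.78e-05) = 4.24. For an amphiprotic species, pH ≈ ½(pKa₁ + pKa₂) = ½(1.21 + 4.24) = 2.72.

pH = 2.72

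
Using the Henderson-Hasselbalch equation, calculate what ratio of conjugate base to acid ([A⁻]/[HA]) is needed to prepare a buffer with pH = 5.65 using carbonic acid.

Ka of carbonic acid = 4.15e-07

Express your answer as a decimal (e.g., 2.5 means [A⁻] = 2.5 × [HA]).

pKa = -log(4.15e-07) = 6.3820. pH = pKa + log([A⁻]/[HA]), so log([A⁻]/[HA]) = pH − pKa = 5.65 − 6.3820 = -0.7320. [A⁻]/[HA] = 10^(-0.7320) = 0.185

[A⁻]/[HA] = 0.185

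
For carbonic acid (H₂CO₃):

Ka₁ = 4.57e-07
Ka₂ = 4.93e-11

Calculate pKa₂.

pKa₂ = -log(Ka₂) = -log(4.93e-11) = 10.31.

pK_{a2} = 10.31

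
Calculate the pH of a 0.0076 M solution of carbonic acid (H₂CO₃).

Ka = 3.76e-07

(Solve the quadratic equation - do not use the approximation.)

x² + Ka×x - Ka×C = 0. Using quadratic formula: [H⁺] = 5.3269e-05

pH = 4.27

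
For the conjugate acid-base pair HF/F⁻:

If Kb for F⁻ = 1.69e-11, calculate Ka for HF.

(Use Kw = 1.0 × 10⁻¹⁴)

For a conjugate pair Ka × Kb = Kw, so Ka = Kw/Kb = 1.0 × 10⁻¹⁴ / 1.69e-11 = 5.92e-04.

K_a = 5.92e-04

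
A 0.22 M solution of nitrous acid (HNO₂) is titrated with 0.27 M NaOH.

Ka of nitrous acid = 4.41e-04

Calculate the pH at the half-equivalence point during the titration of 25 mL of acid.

At half-equivalence [HA] = [A⁻], so Henderson-Hasselbalch gives pH = pKa = -log(4.41e-04) = 3.36.

pH = pKa = 3.36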